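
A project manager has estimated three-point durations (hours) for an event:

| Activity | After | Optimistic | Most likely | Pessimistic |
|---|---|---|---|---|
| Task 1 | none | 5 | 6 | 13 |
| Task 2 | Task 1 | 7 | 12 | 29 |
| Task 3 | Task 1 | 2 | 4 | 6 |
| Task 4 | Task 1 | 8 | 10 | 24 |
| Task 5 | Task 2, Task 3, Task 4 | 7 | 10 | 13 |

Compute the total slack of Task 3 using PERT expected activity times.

10 hours

te_Task 1 = (5 + 4·6 + 13)/6 = 42/6 = 7
te_Task 2 = (7 + 4·12 + 29)/6 = 84/6 = 14
te_Task 3 = (2 + 4·4 + 6)/6 = 24/6 = 4
te_Task 4 = (8 + 4·10 + 24)/6 = 72/6 = 12
te_Task 5 = (7 + 4·10 + 13)/6 = 60/6 = 10

Forward pass:
ES_Task 1 = 0; EF_Task 1 = 7
ES_Task 2 = 7; EF_Task 2 = 7+14 = 21
ES_Task 3 = 7; EF_Task 3 = 7+4 = 11
ES_Task 4 = 7; EF_Task 4 = 7+12 = 19
ES_Task 5 = max(EF_Task 2=21, EF_Task 3=11, EF_Task 4=19) = 21; EF_Task 5 = 21+10 = 31
Expected project duration μ = 31 hours. Critical path: Task 1 → Task 2 → Task 5.

Backward pass:
LF_Task 5 = 31; LS_Task 5 = 31−10 = 21
LF_Task 4 = LS_Task 5 = 21; LS_Task 4 = 21−12 = 9
LF_Task 3 = LS_Task 5 = 21; LS_Task 3 = 21−4 = 17
LF_Task 2 = LS_Task 5 = 21; LS_Task 2 = 21−14 = 7
LF_Task 1 = min(LS_Task 2=7, LS_Task 3=17, LS_Task 4=9) = 7; LS_Task 1 = 7−7 = 0
Slack_Task 3 = LS_Task 3 − ES_Task 3 = 17 − 7 = 10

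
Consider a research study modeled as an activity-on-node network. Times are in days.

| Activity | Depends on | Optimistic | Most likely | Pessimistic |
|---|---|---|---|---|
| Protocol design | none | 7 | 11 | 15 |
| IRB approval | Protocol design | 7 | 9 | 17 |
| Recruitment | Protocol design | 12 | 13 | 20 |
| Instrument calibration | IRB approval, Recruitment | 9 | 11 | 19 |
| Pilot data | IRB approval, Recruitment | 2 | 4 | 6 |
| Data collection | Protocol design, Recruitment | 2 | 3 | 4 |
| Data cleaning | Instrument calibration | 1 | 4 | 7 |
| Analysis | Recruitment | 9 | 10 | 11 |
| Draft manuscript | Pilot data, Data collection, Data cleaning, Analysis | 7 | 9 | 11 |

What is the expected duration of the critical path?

te_Protocol design = (7 + 4·11 + 15)/6 = 66/6 = 11
te_IRB approval = (7 + 4·9 + 17)/6 = 60/6 = 10
te_Recruitment = (12 + 4·13 + 20)/6 = 84/6 = 14
te_Instrument calibration = (9 + 4·11 + 19)/6 = 72/6 = 12
te_Pilot data = (2 + 4·4 + 6)/6 = 24/6 = 4
te_Data collection = (2 + 4·3 + 4)/6 = 18/6 = 3
te_Data cleaning = (1 + 4·4 + 7)/6 = 24/6 = 4
te_Analysis = (9 + 4·10 + 11)/6 = 60/6 = 10
te_Draft manuscript = (7 + 4·9 + 11)/6 = 54/6 = 9

Forward pass:
ES_Protocol design = 0; EF_Protocol design = 11
ES_IRB approval = 11; EF_IRB approval = 11+10 = 21
ES_Recruitment = 11; EF_Recruitment = 11+14 = 25
ES_Instrument calibration = max(EF_IRB approval=21, EF_Recruitment=25) = 25; EF_Instrument calibration = 25+12 = 37
ES_Pilot data = max(EF_IRB approval=21, EF_Recruitment=25) = 25; EF_Pilot data = 25+4 = 29
ES_Data collection = max(EF_Protocol design=11, EF_Recruitment=25) = 25; EF_Data collection = 25+3 = 28
ES_Data cleaning = 37; EF_Data cleaning = 37+4 = 41
ES_Analysis = 25; EF_Analysis = 25+10 = 35
ES_Draft manuscript = max(EF_Pilot data=29, EF_Data collection=28, EF_Data cleaning=41, EF_Analysis=35) = 41; EF_Draft manuscript = 41+9 = 50
Expected project duration μ = 50 days. Critical path: Protocol design → Recruitment → Instrument calibration → Data cleaning → Draft manuscript.

50 days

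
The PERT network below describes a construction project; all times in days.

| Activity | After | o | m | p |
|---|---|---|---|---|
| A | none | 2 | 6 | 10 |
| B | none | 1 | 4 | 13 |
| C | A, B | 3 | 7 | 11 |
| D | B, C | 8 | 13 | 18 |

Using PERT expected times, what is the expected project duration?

26 days

te_A = (2 + 4·6 + 10)/6 = 36/6 = 6
te_B = (1 + 4·4 + 13)/6 = 30/6 = 5
te_C = (3 + 4·7 + 11)/6 = 42/6 = 7
te_D = (8 + 4·13 + 18)/6 = 78/6 = 13

Forward pass:
ES_A = 0; EF_A = 6
ES_B = 0; EF_B = 5
ES_C = max(EF_A=6, EF_B=5) = 6; EF_C = 6+7 = 13
ES_D = max(EF_B=5, EF_C=13) = 13; EF_D = 13+13 = 26
Expected project duration μ = 26 days. Critical path: A → C → D.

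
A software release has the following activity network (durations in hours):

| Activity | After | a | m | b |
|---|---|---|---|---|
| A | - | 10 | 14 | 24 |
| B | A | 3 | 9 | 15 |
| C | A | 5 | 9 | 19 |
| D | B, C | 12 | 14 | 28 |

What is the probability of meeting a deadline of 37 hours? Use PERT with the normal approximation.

0.173

te_A = (10 + 4·14 + 24)/6 = 90/6 = 15; σ²_A = ((24−10)/6)² = 5.444
te_B = (3 + 4·9 + 15)/6 = 54/6 = 9; σ²_B = ((15−3)/6)² = 4.000
te_C = (5 + 4·9 + 19)/6 = 60/6 = 10; σ²_C = ((19−5)/6)² = 5.444
te_D = (12 + 4·14 + 28)/6 = 96/6 = 16; σ²_D = ((28−12)/6)² = 7.111

Forward pass:
ES_A = 0; EF_A = 15
ES_B = 15; EF_B = 15+9 = 24
ES_C = 15; EF_C = 15+10 = 25
ES_D = max(EF_B=24, EF_C=25) = 25; EF_D = 25+16 = 41
Expected project duration μ = 41 hours. Critical path: A → C → D.

Variance along critical path = 5.444 + 5.444 + 7.111 = 18.000; σ = √18.000 = 4.243 hours.
Z = (37 − 41) / 4.243 = -0.943
P(T ≤ 37) = Φ(-0.943) ≈ 0.173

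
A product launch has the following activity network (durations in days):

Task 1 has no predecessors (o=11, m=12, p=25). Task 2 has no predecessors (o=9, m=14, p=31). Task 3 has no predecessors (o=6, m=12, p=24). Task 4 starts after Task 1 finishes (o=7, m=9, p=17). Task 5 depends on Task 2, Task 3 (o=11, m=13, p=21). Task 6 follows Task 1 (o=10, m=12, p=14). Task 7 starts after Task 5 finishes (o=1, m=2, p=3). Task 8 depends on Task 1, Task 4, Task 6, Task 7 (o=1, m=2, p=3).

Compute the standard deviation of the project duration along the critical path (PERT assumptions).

te_Task 1 = (11 + 4·12 + 25)/6 = 84/6 = 14; σ²_Task 1 = ((25−11)/6)² = 5.444
te_Task 2 = (9 + 4·14 + 31)/6 = 96/6 = 16; σ²_Task 2 = ((31−9)/6)² = 13.444
te_Task 3 = (6 + 4·12 + 24)/6 = 78/6 = 13; σ²_Task 3 = ((24−6)/6)² = 9.000
te_Task 4 = (7 + 4·9 + 17)/6 = 60/6 = 10; σ²_Task 4 = ((17−7)/6)² = 2.778
te_Task 5 = (11 + 4·13 + 21)/6 = 84/6 = 14; σ²_Task 5 = ((21−11)/6)² = 2.778
te_Task 6 = (10 + 4·12 + 14)/6 = 72/6 = 12; σ²_Task 6 = ((14−10)/6)² = 0.444
te_Task 7 = (1 + 4·2 + 3)/6 = 12/6 = 2; σ²_Task 7 = ((3−1)/6)² = 0.111
te_Task 8 = (1 + 4·2 + 3)/6 = 12/6 = 2; σ²_Task 8 = ((3−1)/6)² = 0.111

Forward pass:
ES_Task 1 = 0; EF_Task 1 = 14
ES_Task 2 = 0; EF_Task 2 = 16
ES_Task 3 = 0; EF_Task 3 = 13
ES_Task 4 = 14; EF_Task 4 = 14+10 = 24
ES_Task 5 = max(EF_Task 2=16, EF_Task 3=13) = 16; EF_Task 5 = 16+14 = 30
ES_Task 6 = 14; EF_Task 6 = 14+12 = 26
ES_Task 7 = 30; EF_Task 7 = 30+2 = 32
ES_Task 8 = max(EF_Task 1=14, EF_Task 4=24, EF_Task 6=26, EF_Task 7=32) = 32; EF_Task 8 = 32+2 = 34
Expected project duration μ = 34 days. Critical path: Task 2 → Task 5 → Task 7 → Task 8.

Variance along critical path = 13.444 + 2.778 + 0.111 + 0.111 = 16.444
σ = √16.444 = 4.055 days

4.06 days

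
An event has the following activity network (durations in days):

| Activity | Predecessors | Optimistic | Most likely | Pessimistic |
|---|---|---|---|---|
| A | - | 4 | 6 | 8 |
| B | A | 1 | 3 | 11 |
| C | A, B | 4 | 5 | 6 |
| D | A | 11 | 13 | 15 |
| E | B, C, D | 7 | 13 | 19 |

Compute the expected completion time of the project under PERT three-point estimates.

te_A = (4 + 4·6 + 8)/6 = 36/6 = 6
te_B = (1 + 4·3 + 11)/6 = 24/6 = 4
te_C = (4 + 4·5 + 6)/6 = 30/6 = 5
te_D = (11 + 4·13 + 15)/6 = 78/6 = 13
te_E = (7 + 4·13 + 19)/6 = 78/6 = 13

Forward pass:
ES_A = 0; EF_A = 6
ES_B = 6; EF_B = 6+4 = 10
ES_C = max(EF_A=6, EF_B=10) = 10; EF_C = 10+5 = 15
ES_D = 6; EF_D = 6+13 = 19
ES_E = max(EF_B=10, EF_C=15, EF_D=19) = 19; EF_E = 19+13 = 32
Expected project duration μ = 32 days. Critical path: A → D → E.

32 days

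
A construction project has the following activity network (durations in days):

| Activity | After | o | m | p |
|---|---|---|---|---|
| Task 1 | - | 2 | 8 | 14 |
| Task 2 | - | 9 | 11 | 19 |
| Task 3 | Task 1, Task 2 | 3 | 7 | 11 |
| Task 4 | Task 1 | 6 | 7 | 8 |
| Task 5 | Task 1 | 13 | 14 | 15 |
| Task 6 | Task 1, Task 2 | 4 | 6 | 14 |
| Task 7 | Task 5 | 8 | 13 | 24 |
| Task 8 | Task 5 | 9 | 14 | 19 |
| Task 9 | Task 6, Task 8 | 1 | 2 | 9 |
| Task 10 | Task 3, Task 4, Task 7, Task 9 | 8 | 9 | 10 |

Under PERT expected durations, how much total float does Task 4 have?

24 days

te_Task 1 = (2 + 4·8 + 14)/6 = 48/6 = 8
te_Task 2 = (9 + 4·11 + 19)/6 = 72/6 = 12
te_Task 3 = (3 + 4·7 + 11)/6 = 42/6 = 7
te_Task 4 = (6 + 4·7 + 8)/6 = 42/6 = 7
te_Task 5 = (13 + 4·14 + 15)/6 = 84/6 = 14
te_Task 6 = (4 + 4·6 + 14)/6 = 42/6 = 7
te_Task 7 = (8 + 4·13 + 24)/6 = 84/6 = 14
te_Task 8 = (9 + 4·14 + 19)/6 = 84/6 = 14
te_Task 9 = (1 + 4·2 + 9)/6 = 18/6 = 3
te_Task 10 = (8 + 4·9 + 10)/6 = 54/6 = 9

Forward pass:
ES_Task 1 = 0; EF_Task 1 = 8
ES_Task 2 = 0; EF_Task 2 = 12
ES_Task 3 = max(EF_Task 1=8, EF_Task 2=12) = 12; EF_Task 3 = 12+7 = 19
ES_Task 4 = 8; EF_Task 4 = 8+7 = 15
ES_Task 5 = 8; EF_Task 5 = 8+14 = 22
ES_Task 6 = max(EF_Task 1=8, EF_Task 2=12) = 12; EF_Task 6 = 12+7 = 19
ES_Task 7 = 22; EF_Task 7 = 22+14 = 36
ES_Task 8 = 22; EF_Task 8 = 22+14 = 36
ES_Task 9 = max(EF_Task 6=19, EF_Task 8=36) = 36; EF_Task 9 = 36+3 = 39
ES_Task 10 = max(EF_Task 3=19, EF_Task 4=15, EF_Task 7=36, EF_Task 9=39) = 39; EF_Task 10 = 39+9 = 48
Expected project duration μ = 48 days. Critical path: Task 1 → Task 5 → Task 8 → Task 9 → Task 10.

Backward pass:
LF_Task 10 = 48; LS_Task 10 = 48−9 = 39
LF_Task 9 = LS_Task 10 = 39; LS_Task 9 = 39−3 = 36
LF_Task 8 = LS_Task 9 = 36; LS_Task 8 = 36−14 = 22
LF_Task 7 = LS_Task 10 = 39; LS_Task 7 = 39−14 = 25
LF_Task 6 = LS_Task 9 = 36; LS_Task 6 = 36−7 = 29
LF_Task 5 = min(LS_Task 7=25, LS_Task 8=22) = 22; LS_Task 5 = 22−14 = 8
LF_Task 4 = LS_Task 10 = 39; LS_Task 4 = 39−7 = 32
LF_Task 3 = LS_Task 10 = 39; LS_Task 3 = 39−7 = 32
LF_Task 2 = min(LS_Task 3=32, LS_Task 6=29) = 29; LS_Task 2 = 29−12 = 17
LF_Task 1 = min(LS_Task 3=32, LS_Task 4=32, LS_Task 5=8, LS_Task 6=29) = 8; LS_Task 1 = 8−8 = 0
Slack_Task 4 = LS_Task 4 − ES_Task 4 = 32 − 8 = 24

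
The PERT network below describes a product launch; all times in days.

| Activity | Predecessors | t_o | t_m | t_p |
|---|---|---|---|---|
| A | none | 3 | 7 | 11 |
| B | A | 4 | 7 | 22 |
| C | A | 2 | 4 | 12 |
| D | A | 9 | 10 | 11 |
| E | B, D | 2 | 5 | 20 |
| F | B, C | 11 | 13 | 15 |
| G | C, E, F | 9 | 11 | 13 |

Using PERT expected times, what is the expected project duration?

te_A = (3 + 4·7 + 11)/6 = 42/6 = 7
te_B = (4 + 4·7 + 22)/6 = 54/6 = 9
te_C = (2 + 4·4 + 12)/6 = 30/6 = 5
te_D = (9 + 4·10 + 11)/6 = 60/6 = 10
te_E = (2 + 4·5 + 20)/6 = 42/6 = 7
te_F = (11 + 4·13 + 15)/6 = 78/6 = 13
te_G = (9 + 4·11 + 13)/6 = 66/6 = 11

Forward pass:
ES_A = 0; EF_A = 7
ES_B = 7; EF_B = 7+9 = 16
ES_C = 7; EF_C = 7+5 = 12
ES_D = 7; EF_D = 7+10 = 17
ES_E = max(EF_B=16, EF_D=17) = 17; EF_E = 17+7 = 24
ES_F = max(EF_B=16, EF_C=12) = 16; EF_F = 16+13 = 29
ES_G = max(EF_C=12, EF_E=24, EF_F=29) = 29; EF_G = 29+11 = 40
Expected project duration μ = 40 days. Critical path: A → B → F → G.

40 days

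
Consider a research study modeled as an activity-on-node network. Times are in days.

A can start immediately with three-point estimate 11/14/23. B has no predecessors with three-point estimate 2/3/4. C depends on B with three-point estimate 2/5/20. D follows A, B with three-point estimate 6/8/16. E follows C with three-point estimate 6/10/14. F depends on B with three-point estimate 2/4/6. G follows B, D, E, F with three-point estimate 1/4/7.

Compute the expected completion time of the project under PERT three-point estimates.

28 days

te_A = (11 + 4·14 + 23)/6 = 90/6 = 15
te_B = (2 + 4·3 + 4)/6 = 18/6 = 3
te_C = (2 + 4·5 + 20)/6 = 42/6 = 7
te_D = (6 + 4·8 + 16)/6 = 54/6 = 9
te_E = (6 + 4·10 + 14)/6 = 60/6 = 10
te_F = (2 + 4·4 + 6)/6 = 24/6 = 4
te_G = (1 + 4·4 + 7)/6 = 24/6 = 4

Forward pass:
ES_A = 0; EF_A = 15
ES_B = 0; EF_B = 3
ES_C = 3; EF_C = 3+7 = 10
ES_D = max(EF_A=15, EF_B=3) = 15; EF_D = 15+9 = 24
ES_E = 10; EF_E = 10+10 = 20
ES_F = 3; EF_F = 3+4 = 7
ES_G = max(EF_B=3, EF_D=24, EF_E=20, EF_F=7) = 24; EF_G = 24+4 = 28
Expected project duration μ = 28 days. Critical path: A → D → G.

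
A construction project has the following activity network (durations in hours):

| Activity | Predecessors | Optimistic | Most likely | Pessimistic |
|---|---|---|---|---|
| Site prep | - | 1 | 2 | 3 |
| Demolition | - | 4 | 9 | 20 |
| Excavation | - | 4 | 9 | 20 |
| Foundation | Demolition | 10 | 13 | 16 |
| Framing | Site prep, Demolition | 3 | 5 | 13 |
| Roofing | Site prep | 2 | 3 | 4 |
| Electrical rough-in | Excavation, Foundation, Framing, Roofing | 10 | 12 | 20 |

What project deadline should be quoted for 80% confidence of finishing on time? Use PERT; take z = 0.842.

38.8 hours

te_Site prep = (1 + 4·2 + 3)/6 = 12/6 = 2; σ²_Site prep = ((3−1)/6)² = 0.111
te_Demolition = (4 + 4·9 + 20)/6 = 60/6 = 10; σ²_Demolition = ((20−4)/6)² = 7.111
te_Excavation = (4 + 4·9 + 20)/6 = 60/6 = 10; σ²_Excavation = ((20−4)/6)² = 7.111
te_Foundation = (10 + 4·13 + 16)/6 = 78/6 = 13; σ²_Foundation = ((16−10)/6)² = 1.000
te_Framing = (3 + 4·5 + 13)/6 = 36/6 = 6; σ²_Framing = ((13−3)/6)² = 2.778
te_Roofing = (2 + 4·3 + 4)/6 = 18/6 = 3; σ²_Roofing = ((4−2)/6)² = 0.111
te_Electrical rough-in = (10 + 4·12 + 20)/6 = 78/6 = 13; σ²_Electrical rough-in = ((20−10)/6)² = 2.778

Forward pass:
ES_Site prep = 0; EF_Site prep = 2
ES_Demolition = 0; EF_Demolition = 10
ES_Excavation = 0; EF_Excavation = 10
ES_Foundation = 10; EF_Foundation = 10+13 = 23
ES_Framing = max(EF_Site prep=2, EF_Demolition=10) = 10; EF_Framing = 10+6 = 16
ES_Roofing = 2; EF_Roofing = 2+3 = 5
ES_Electrical rough-in = max(EF_Excavation=10, EF_Foundation=23, EF_Framing=16, EF_Roofing=5) = 23; EF_Electrical rough-in = 23+13 = 36
Expected project duration μ = 36 hours. Critical path: Demolition → Foundation → Electrical rough-in.

Variance along critical path = 7.111 + 1.000 + 2.778 = 10.889; σ = 3.300 hours.
D = μ + z·σ = 36 + 0.842·3.300 = 38.8 hours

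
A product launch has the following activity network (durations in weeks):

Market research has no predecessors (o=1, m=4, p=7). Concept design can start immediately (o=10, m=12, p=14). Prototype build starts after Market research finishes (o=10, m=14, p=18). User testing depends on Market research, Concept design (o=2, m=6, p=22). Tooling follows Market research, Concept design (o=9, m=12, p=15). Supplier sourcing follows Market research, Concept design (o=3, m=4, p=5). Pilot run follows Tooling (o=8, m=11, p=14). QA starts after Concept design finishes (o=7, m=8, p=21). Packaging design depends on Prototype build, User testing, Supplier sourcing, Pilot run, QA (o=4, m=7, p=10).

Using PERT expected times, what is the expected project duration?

te_Market research = (1 + 4·4 + 7)/6 = 24/6 = 4
te_Concept design = (10 + 4·12 + 14)/6 = 72/6 = 12
te_Prototype build = (10 + 4·14 + 18)/6 = 84/6 = 14
te_User testing = (2 + 4·6 + 22)/6 = 48/6 = 8
te_Tooling = (9 + 4·12 + 15)/6 = 72/6 = 12
te_Supplier sourcing = (3 + 4·4 + 5)/6 = 24/6 = 4
te_Pilot run = (8 + 4·11 + 14)/6 = 66/6 = 11
te_QA = (7 + 4·8 + 21)/6 = 60/6 = 10
te_Packaging design = (4 + 4·7 + 10)/6 = 42/6 = 7

Forward pass:
ES_Market research = 0; EF_Market research = 4
ES_Concept design = 0; EF_Concept design = 12
ES_Prototype build = 4; EF_Prototype build = 4+14 = 18
ES_User testing = max(EF_Market research=4, EF_Concept design=12) = 12; EF_User testing = 12+8 = 20
ES_Tooling = max(EF_Market research=4, EF_Concept design=12) = 12; EF_Tooling = 12+12 = 24
ES_Supplier sourcing = max(EF_Market research=4, EF_Concept design=12) = 12; EF_Supplier sourcing = 12+4 = 16
ES_Pilot run = 24; EF_Pilot run = 24+11 = 35
ES_QA = 12; EF_QA = 12+10 = 22
ES_Packaging design = max(EF_Prototype build=18, EF_User testing=20, EF_Supplier sourcing=16, EF_Pilot run=35, EF_QA=22) = 35; EF_Packaging design = 35+7 = 42
Expected project duration μ = 42 weeks. Critical path: Concept design → Tooling → Pilot run → Packaging design.

42 weeks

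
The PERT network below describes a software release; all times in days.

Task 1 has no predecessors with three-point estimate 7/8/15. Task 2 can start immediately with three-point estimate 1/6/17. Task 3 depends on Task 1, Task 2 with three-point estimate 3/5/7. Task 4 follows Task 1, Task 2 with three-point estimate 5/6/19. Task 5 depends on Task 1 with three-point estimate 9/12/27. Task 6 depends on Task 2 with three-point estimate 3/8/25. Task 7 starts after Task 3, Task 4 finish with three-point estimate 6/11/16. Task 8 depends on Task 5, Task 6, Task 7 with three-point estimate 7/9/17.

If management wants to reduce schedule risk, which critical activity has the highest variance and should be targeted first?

Task 4

te_Task 1 = (7 + 4·8 + 15)/6 = 54/6 = 9; σ²_Task 1 = ((15−7)/6)² = 1.778
te_Task 2 = (1 + 4·6 + 17)/6 = 42/6 = 7; σ²_Task 2 = ((17−1)/6)² = 7.111
te_Task 3 = (3 + 4·5 + 7)/6 = 30/6 = 5; σ²_Task 3 = ((7−3)/6)² = 0.444
te_Task 4 = (5 + 4·6 + 19)/6 = 48/6 = 8; σ²_Task 4 = ((19−5)/6)² = 5.444
te_Task 5 = (9 + 4·12 + 27)/6 = 84/6 = 14; σ²_Task 5 = ((27−9)/6)² = 9.000
te_Task 6 = (3 + 4·8 + 25)/6 = 60/6 = 10; σ²_Task 6 = ((25−3)/6)² = 13.444
te_Task 7 = (6 + 4·11 + 16)/6 = 66/6 = 11; σ²_Task 7 = ((16−6)/6)² = 2.778
te_Task 8 = (7 + 4·9 + 17)/6 = 60/6 = 10; σ²_Task 8 = ((17−7)/6)² = 2.778

Forward pass:
ES_Task 1 = 0; EF_Task 1 = 9
ES_Task 2 = 0; EF_Task 2 = 7
ES_Task 3 = max(EF_Task 1=9, EF_Task 2=7) = 9; EF_Task 3 = 9+5 = 14
ES_Task 4 = max(EF_Task 1=9, EF_Task 2=7) = 9; EF_Task 4 = 9+8 = 17
ES_Task 5 = 9; EF_Task 5 = 9+14 = 23
ES_Task 6 = 7; EF_Task 6 = 7+10 = 17
ES_Task 7 = max(EF_Task 3=14, EF_Task 4=17) = 17; EF_Task 7 = 17+11 = 28
ES_Task 8 = max(EF_Task 5=23, EF_Task 6=17, EF_Task 7=28) = 28; EF_Task 8 = 28+10 = 38
Expected project duration μ = 38 days. Critical path: Task 1 → Task 4 → Task 7 → Task 8.

Variances on critical path: σ²_Task 1=1.778, σ²_Task 4=5.444, σ²_Task 7=2.778, σ²_Task 8=2.778.
Largest is σ²_Task 4 = 5.444.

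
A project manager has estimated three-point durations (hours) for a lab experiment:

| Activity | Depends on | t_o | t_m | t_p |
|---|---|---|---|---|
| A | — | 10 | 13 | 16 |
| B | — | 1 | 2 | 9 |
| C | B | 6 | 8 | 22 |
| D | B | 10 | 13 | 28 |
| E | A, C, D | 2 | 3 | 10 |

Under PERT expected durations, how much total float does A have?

5 hours

te_A = (10 + 4·13 + 16)/6 = 78/6 = 13
te_B = (1 + 4·2 + 9)/6 = 18/6 = 3
te_C = (6 + 4·8 + 22)/6 = 60/6 = 10
te_D = (10 + 4·13 + 28)/6 = 90/6 = 15
te_E = (2 + 4·3 + 10)/6 = 24/6 = 4

Forward pass:
ES_A = 0; EF_A = 13
ES_B = 0; EF_B = 3
ES_C = 3; EF_C = 3+10 = 13
ES_D = 3; EF_D = 3+15 = 18
ES_E = max(EF_A=13, EF_C=13, EF_D=18) = 18; EF_E = 18+4 = 22
Expected project duration μ = 22 hours. Critical path: B → D → E.

Backward pass:
LF_E = 22; LS_E = 22−4 = 18
LF_D = LS_E = 18; LS_D = 18−15 = 3
LF_C = LS_E = 18; LS_C = 18−10 = 8
LF_B = min(LS_C=8, LS_D=3) = 3; LS_B = 3−3 = 0
LF_A = LS_E = 18; LS_A = 18−13 = 5
Slack_A = LS_A − ES_A = 5 − 0 = 5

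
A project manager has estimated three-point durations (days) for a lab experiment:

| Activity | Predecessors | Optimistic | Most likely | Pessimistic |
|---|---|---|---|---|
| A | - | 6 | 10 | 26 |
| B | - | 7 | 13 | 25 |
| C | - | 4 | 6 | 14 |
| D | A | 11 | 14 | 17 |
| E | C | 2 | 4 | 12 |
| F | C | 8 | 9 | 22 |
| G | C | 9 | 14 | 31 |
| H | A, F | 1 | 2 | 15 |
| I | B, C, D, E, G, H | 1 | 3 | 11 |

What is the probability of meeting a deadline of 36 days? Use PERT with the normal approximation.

te_A = (6 + 4·10 + 26)/6 = 72/6 = 12; σ²_A = ((26−6)/6)² = 11.111
te_B = (7 + 4·13 + 25)/6 = 84/6 = 14; σ²_B = ((25−7)/6)² = 9.000
te_C = (4 + 4·6 + 14)/6 = 42/6 = 7; σ²_C = ((14−4)/6)² = 2.778
te_D = (11 + 4·14 + 17)/6 = 84/6 = 14; σ²_D = ((17−11)/6)² = 1.000
te_E = (2 + 4·4 + 12)/6 = 30/6 = 5; σ²_E = ((12−2)/6)² = 2.778
te_F = (8 + 4·9 + 22)/6 = 66/6 = 11; σ²_F = ((22−8)/6)² = 5.444
te_G = (9 + 4·14 + 31)/6 = 96/6 = 16; σ²_G = ((31−9)/6)² = 13.444
te_H = (1 + 4·2 + 15)/6 = 24/6 = 4; σ²_H = ((15−1)/6)² = 5.444
te_I = (1 + 4·3 + 11)/6 = 24/6 = 4; σ²_I = ((11−1)/6)² = 2.778

Forward pass:
ES_A = 0; EF_A = 12
ES_B = 0; EF_B = 14
ES_C = 0; EF_C = 7
ES_D = 12; EF_D = 12+14 = 26
ES_E = 7; EF_E = 7+5 = 12
ES_F = 7; EF_F = 7+11 = 18
ES_G = 7; EF_G = 7+16 = 23
ES_H = max(EF_A=12, EF_F=18) = 18; EF_H = 18+4 = 22
ES_I = max(EF_B=14, EF_C=7, EF_D=26, EF_E=12, EF_G=23, EF_H=22) = 26; EF_I = 26+4 = 30
Expected project duration μ = 30 days. Critical path: A → D → I.

Variance along critical path = 11.111 + 1.000 + 2.778 = 14.889; σ = √14.889 = 3.859 days.
Z = (36 − 30) / 3.859 = 1.555
P(T ≤ 36) = Φ(1.555) ≈ 0.940

0.940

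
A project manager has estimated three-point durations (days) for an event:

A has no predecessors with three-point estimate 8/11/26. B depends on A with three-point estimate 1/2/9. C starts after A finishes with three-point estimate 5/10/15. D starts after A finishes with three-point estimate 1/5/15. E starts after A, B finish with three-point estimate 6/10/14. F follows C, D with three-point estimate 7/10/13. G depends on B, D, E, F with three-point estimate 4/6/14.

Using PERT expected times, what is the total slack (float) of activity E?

7 days

te_A = (8 + 4·11 + 26)/6 = 78/6 = 13
te_B = (1 + 4·2 + 9)/6 = 18/6 = 3
te_C = (5 + 4·10 + 15)/6 = 60/6 = 10
te_D = (1 + 4·5 + 15)/6 = 36/6 = 6
te_E = (6 + 4·10 + 14)/6 = 60/6 = 10
te_F = (7 + 4·10 + 13)/6 = 60/6 = 10
te_G = (4 + 4·6 + 14)/6 = 42/6 = 7

Forward pass:
ES_A = 0; EF_A = 13
ES_B = 13; EF_B = 13+3 = 16
ES_C = 13; EF_C = 13+10 = 23
ES_D = 13; EF_D = 13+6 = 19
ES_E = max(EF_A=13, EF_B=16) = 16; EF_E = 16+10 = 26
ES_F = max(EF_C=23, EF_D=19) = 23; EF_F = 23+10 = 33
ES_G = max(EF_B=16, EF_D=19, EF_E=26, EF_F=33) = 33; EF_G = 33+7 = 40
Expected project duration μ = 40 days. Critical path: A → C → F → G.

Backward pass:
LF_G = 40; LS_G = 40−7 = 33
LF_F = LS_G = 33; LS_F = 33−10 = 23
LF_E = LS_G = 33; LS_E = 33−10 = 23
LF_D = min(LS_F=23, LS_G=33) = 23; LS_D = 23−6 = 17
LF_C = LS_F = 23; LS_C = 23−10 = 13
LF_B = min(LS_E=23, LS_G=33) = 23; LS_B = 23−3 = 20
LF_A = min(LS_B=20, LS_C=13, LS_D=17, LS_E=23) = 13; LS_A = 13−13 = 0
Slack_E = LS_E − ES_E = 23 − 16 = 7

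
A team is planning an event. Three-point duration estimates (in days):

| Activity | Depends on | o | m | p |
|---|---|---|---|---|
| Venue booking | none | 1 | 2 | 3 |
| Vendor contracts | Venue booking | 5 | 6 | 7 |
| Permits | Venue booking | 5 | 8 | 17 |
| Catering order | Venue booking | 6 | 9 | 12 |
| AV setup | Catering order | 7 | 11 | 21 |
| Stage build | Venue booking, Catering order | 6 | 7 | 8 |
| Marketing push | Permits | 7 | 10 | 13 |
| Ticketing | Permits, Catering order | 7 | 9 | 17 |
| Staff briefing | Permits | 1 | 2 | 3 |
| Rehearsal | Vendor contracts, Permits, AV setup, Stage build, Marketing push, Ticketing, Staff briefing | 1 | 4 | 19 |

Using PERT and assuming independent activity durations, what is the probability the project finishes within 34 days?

te_Venue booking = (1 + 4·2 + 3)/6 = 12/6 = 2; σ²_Venue booking = ((3−1)/6)² = 0.111
te_Vendor contracts = (5 + 4·6 + 7)/6 = 36/6 = 6; σ²_Vendor contracts = ((7−5)/6)² = 0.111
te_Permits = (5 + 4·8 + 17)/6 = 54/6 = 9; σ²_Permits = ((17−5)/6)² = 4.000
te_Catering order = (6 + 4·9 + 12)/6 = 54/6 = 9; σ²_Catering order = ((12−6)/6)² = 1.000
te_AV setup = (7 + 4·11 + 21)/6 = 72/6 = 12; σ²_AV setup = ((21−7)/6)² = 5.444
te_Stage build = (6 + 4·7 + 8)/6 = 42/6 = 7; σ²_Stage build = ((8−6)/6)² = 0.111
te_Marketing push = (7 + 4·10 + 13)/6 = 60/6 = 10; σ²_Marketing push = ((13−7)/6)² = 1.000
te_Ticketing = (7 + 4·9 + 17)/6 = 60/6 = 10; σ²_Ticketing = ((17−7)/6)² = 2.778
te_Staff briefing = (1 + 4·2 + 3)/6 = 12/6 = 2; σ²_Staff briefing = ((3−1)/6)² = 0.111
te_Rehearsal = (1 + 4·4 + 19)/6 = 36/6 = 6; σ²_Rehearsal = ((19−1)/6)² = 9.000

Forward pass:
ES_Venue booking = 0; EF_Venue booking = 2
ES_Vendor contracts = 2; EF_Vendor contracts = 2+6 = 8
ES_Permits = 2; EF_Permits = 2+9 = 11
ES_Catering order = 2; EF_Catering order = 2+9 = 11
ES_AV setup = 11; EF_AV setup = 11+12 = 23
ES_Stage build = max(EF_Venue booking=2, EF_Catering order=11) = 11; EF_Stage build = 11+7 = 18
ES_Marketing push = 11; EF_Marketing push = 11+10 = 21
ES_Ticketing = max(EF_Permits=11, EF_Catering order=11) = 11; EF_Ticketing = 11+10 = 21
ES_Staff briefing = 11; EF_Staff briefing = 11+2 = 13
ES_Rehearsal = max(EF_Vendor contracts=8, EF_Permits=11, EF_AV setup=23, EF_Stage build=18, EF_Marketing push=21, EF_Ticketing=21, EF_Staff briefing=13) = 23; EF_Rehearsal = 23+6 = 29
Expected project duration μ = 29 days. Critical path: Venue booking → Catering order → AV setup → Rehearsal.

Variance along critical path = 0.111 + 1.000 + 5.444 + 9.000 = 15.556; σ = √15.556 = 3.944 days.
Z = (34 − 29) / 3.944 = 1.268
P(T ≤ 34) = Φ(1.268) ≈ 0.898

0.898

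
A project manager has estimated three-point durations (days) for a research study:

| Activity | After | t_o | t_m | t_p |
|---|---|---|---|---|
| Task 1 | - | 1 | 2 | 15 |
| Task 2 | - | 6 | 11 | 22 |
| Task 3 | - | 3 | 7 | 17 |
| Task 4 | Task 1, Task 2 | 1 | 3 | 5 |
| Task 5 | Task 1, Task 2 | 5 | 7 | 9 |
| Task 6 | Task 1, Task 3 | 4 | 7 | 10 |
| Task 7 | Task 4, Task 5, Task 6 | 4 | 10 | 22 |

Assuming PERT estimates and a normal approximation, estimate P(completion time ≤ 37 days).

te_Task 1 = (1 + 4·2 + 15)/6 = 24/6 = 4; σ²_Task 1 = ((15−1)/6)² = 5.444
te_Task 2 = (6 + 4·11 + 22)/6 = 72/6 = 12; σ²_Task 2 = ((22−6)/6)² = 7.111
te_Task 3 = (3 + 4·7 + 17)/6 = 48/6 = 8; σ²_Task 3 = ((17−3)/6)² = 5.444
te_Task 4 = (1 + 4·3 + 5)/6 = 18/6 = 3; σ²_Task 4 = ((5−1)/6)² = 0.444
te_Task 5 = (5 + 4·7 + 9)/6 = 42/6 = 7; σ²_Task 5 = ((9−5)/6)² = 0.444
te_Task 6 = (4 + 4·7 + 10)/6 = 42/6 = 7; σ²_Task 6 = ((10−4)/6)² = 1.000
te_Task 7 = (4 + 4·10 + 22)/6 = 66/6 = 11; σ²_Task 7 = ((22−4)/6)² = 9.000

Forward pass:
ES_Task 1 = 0; EF_Task 1 = 4
ES_Task 2 = 0; EF_Task 2 = 12
ES_Task 3 = 0; EF_Task 3 = 8
ES_Task 4 = max(EF_Task 1=4, EF_Task 2=12) = 12; EF_Task 4 = 12+3 = 15
ES_Task 5 = max(EF_Task 1=4, EF_Task 2=12) = 12; EF_Task 5 = 12+7 = 19
ES_Task 6 = max(EF_Task 1=4, EF_Task 3=8) = 8; EF_Task 6 = 8+7 = 15
ES_Task 7 = max(EF_Task 4=15, EF_Task 5=19, EF_Task 6=15) = 19; EF_Task 7 = 19+11 = 30
Expected project duration μ = 30 days. Critical path: Task 2 → Task 5 → Task 7.

Variance along critical path = 7.111 + 0.444 + 9.000 = 16.556; σ = √16.556 = 4.069 days.
Z = (37 − 30) / 4.069 = 1.720
P(T ≤ 37) = Φ(1.720) ≈ 0.957

0.957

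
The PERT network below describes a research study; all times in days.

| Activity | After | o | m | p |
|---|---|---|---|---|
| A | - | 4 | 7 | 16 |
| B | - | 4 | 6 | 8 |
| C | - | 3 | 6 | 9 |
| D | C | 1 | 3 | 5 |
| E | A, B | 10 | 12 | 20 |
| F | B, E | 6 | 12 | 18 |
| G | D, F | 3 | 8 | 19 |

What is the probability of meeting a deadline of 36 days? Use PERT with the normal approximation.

te_A = (4 + 4·7 + 16)/6 = 48/6 = 8; σ²_A = ((16−4)/6)² = 4.000
te_B = (4 + 4·6 + 8)/6 = 36/6 = 6; σ²_B = ((8−4)/6)² = 0.444
te_C = (3 + 4·6 + 9)/6 = 36/6 = 6; σ²_C = ((9−3)/6)² = 1.000
te_D = (1 + 4·3 + 5)/6 = 18/6 = 3; σ²_D = ((5−1)/6)² = 0.444
te_E = (10 + 4·12 + 20)/6 = 78/6 = 13; σ²_E = ((20−10)/6)² = 2.778
te_F = (6 + 4·12 + 18)/6 = 72/6 = 12; σ²_F = ((18−6)/6)² = 4.000
te_G = (3 + 4·8 + 19)/6 = 54/6 = 9; σ²_G = ((19−3)/6)² = 7.111

Forward pass:
ES_A = 0; EF_A = 8
ES_B = 0; EF_B = 6
ES_C = 0; EF_C = 6
ES_D = 6; EF_D = 6+3 = 9
ES_E = max(EF_A=8, EF_B=6) = 8; EF_E = 8+13 = 21
ES_F = max(EF_B=6, EF_E=21) = 21; EF_F = 21+12 = 33
ES_G = max(EF_D=9, EF_F=33) = 33; EF_G = 33+9 = 42
Expected project duration μ = 42 days. Critical path: A → E → F → G.

Variance along critical path = 4.000 + 2.778 + 4.000 + 7.111 = 17.889; σ = √17.889 = 4.230 days.
Z = (36 − 42) / 4.230 = -1.419
P(T ≤ 36) = Φ(-1.419) ≈ 0.078

0.078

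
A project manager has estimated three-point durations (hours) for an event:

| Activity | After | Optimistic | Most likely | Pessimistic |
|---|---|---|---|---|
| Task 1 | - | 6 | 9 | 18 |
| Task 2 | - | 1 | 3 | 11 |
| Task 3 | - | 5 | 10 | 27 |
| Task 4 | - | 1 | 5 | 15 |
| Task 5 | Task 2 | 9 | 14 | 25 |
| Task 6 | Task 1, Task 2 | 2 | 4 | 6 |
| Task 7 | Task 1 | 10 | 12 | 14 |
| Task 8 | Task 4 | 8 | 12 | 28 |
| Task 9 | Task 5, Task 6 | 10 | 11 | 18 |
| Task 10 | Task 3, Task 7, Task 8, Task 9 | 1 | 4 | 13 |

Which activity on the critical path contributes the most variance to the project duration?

Task 5

te_Task 1 = (6 + 4·9 + 18)/6 = 60/6 = 10; σ²_Task 1 = ((18−6)/6)² = 4.000
te_Task 2 = (1 + 4·3 + 11)/6 = 24/6 = 4; σ²_Task 2 = ((11−1)/6)² = 2.778
te_Task 3 = (5 + 4·10 + 27)/6 = 72/6 = 12; σ²_Task 3 = ((27−5)/6)² = 13.444
te_Task 4 = (1 + 4·5 + 15)/6 = 36/6 = 6; σ²_Task 4 = ((15−1)/6)² = 5.444
te_Task 5 = (9 + 4·14 + 25)/6 = 90/6 = 15; σ²_Task 5 = ((25−9)/6)² = 7.111
te_Task 6 = (2 + 4·4 + 6)/6 = 24/6 = 4; σ²_Task 6 = ((6−2)/6)² = 0.444
te_Task 7 = (10 + 4·12 + 14)/6 = 72/6 = 12; σ²_Task 7 = ((14−10)/6)² = 0.444
te_Task 8 = (8 + 4·12 + 28)/6 = 84/6 = 14; σ²_Task 8 = ((28−8)/6)² = 11.111
te_Task 9 = (10 + 4·11 + 18)/6 = 72/6 = 12; σ²_Task 9 = ((18−10)/6)² = 1.778
te_Task 10 = (1 + 4·4 + 13)/6 = 30/6 = 5; σ²_Task 10 = ((13−1)/6)² = 4.000

Forward pass:
ES_Task 1 = 0; EF_Task 1 = 10
ES_Task 2 = 0; EF_Task 2 = 4
ES_Task 3 = 0; EF_Task 3 = 12
ES_Task 4 = 0; EF_Task 4 = 6
ES_Task 5 = 4; EF_Task 5 = 4+15 = 19
ES_Task 6 = max(EF_Task 1=10, EF_Task 2=4) = 10; EF_Task 6 = 10+4 = 14
ES_Task 7 = 10; EF_Task 7 = 10+12 = 22
ES_Task 8 = 6; EF_Task 8 = 6+14 = 20
ES_Task 9 = max(EF_Task 5=19, EF_Task 6=14) = 19; EF_Task 9 = 19+12 = 31
ES_Task 10 = max(EF_Task 3=12, EF_Task 7=22, EF_Task 8=20, EF_Task 9=31) = 31; EF_Task 10 = 31+5 = 36
Expected project duration μ = 36 hours. Critical path: Task 2 → Task 5 → Task 9 → Task 10.

Variances on critical path: σ²_Task 2=2.778, σ²_Task 5=7.111, σ²_Task 9=1.778, σ²_Task 10=4.000.
Largest is σ²_Task 5 = 7.111.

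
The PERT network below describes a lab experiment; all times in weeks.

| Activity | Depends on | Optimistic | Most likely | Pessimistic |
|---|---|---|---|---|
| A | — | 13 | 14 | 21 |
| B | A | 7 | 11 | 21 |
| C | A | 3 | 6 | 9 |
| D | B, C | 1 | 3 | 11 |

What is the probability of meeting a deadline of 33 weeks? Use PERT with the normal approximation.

te_A = (13 + 4·14 + 21)/6 = 90/6 = 15; σ²_A = ((21−13)/6)² = 1.778
te_B = (7 + 4·11 + 21)/6 = 72/6 = 12; σ²_B = ((21−7)/6)² = 5.444
te_C = (3 + 4·6 + 9)/6 = 36/6 = 6; σ²_C = ((9−3)/6)² = 1.000
te_D = (1 + 4·3 + 11)/6 = 24/6 = 4; σ²_D = ((11−1)/6)² = 2.778

Forward pass:
ES_A = 0; EF_A = 15
ES_B = 15; EF_B = 15+12 = 27
ES_C = 15; EF_C = 15+6 = 21
ES_D = max(EF_B=27, EF_C=21) = 27; EF_D = 27+4 = 31
Expected project duration μ = 31 weeks. Critical path: A → B → D.

Variance along critical path = 1.778 + 5.444 + 2.778 = 10.000; σ = √10.000 = 3.162 weeks.
Z = (33 − 31) / 3.162 = 0.632
P(T ≤ 33) = Φ(0.632) ≈ 0.736

0.736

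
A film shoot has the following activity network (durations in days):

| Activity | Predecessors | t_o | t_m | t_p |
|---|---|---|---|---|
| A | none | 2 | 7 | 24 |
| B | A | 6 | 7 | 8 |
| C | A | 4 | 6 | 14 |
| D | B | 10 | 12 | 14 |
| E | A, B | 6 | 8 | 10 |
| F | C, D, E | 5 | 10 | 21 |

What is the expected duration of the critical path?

te_A = (2 + 4·7 + 24)/6 = 54/6 = 9
te_B = (6 + 4·7 + 8)/6 = 42/6 = 7
te_C = (4 + 4·6 + 14)/6 = 42/6 = 7
te_D = (10 + 4·12 + 14)/6 = 72/6 = 12
te_E = (6 + 4·8 + 10)/6 = 48/6 = 8
te_F = (5 + 4·10 + 21)/6 = 66/6 = 11

Forward pass:
ES_A = 0; EF_A = 9
ES_B = 9; EF_B = 9+7 = 16
ES_C = 9; EF_C = 9+7 = 16
ES_D = 16; EF_D = 16+12 = 28
ES_E = max(EF_A=9, EF_B=16) = 16; EF_E = 16+8 = 24
ES_F = max(EF_C=16, EF_D=28, EF_E=24) = 28; EF_F = 28+11 = 39
Expected project duration μ = 39 days. Critical path: A → B → D → F.

39 days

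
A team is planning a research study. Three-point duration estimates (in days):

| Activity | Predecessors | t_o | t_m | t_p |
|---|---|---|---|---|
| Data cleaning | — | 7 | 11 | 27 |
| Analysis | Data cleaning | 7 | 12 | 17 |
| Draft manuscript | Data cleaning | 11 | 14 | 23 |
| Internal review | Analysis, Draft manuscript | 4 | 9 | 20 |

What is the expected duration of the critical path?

te_Data cleaning = (7 + 4·11 + 27)/6 = 78/6 = 13
te_Analysis = (7 + 4·12 + 17)/6 = 72/6 = 12
te_Draft manuscript = (11 + 4·14 + 23)/6 = 90/6 = 15
te_Internal review = (4 + 4·9 + 20)/6 = 60/6 = 10

Forward pass:
ES_Data cleaning = 0; EF_Data cleaning = 13
ES_Analysis = 13; EF_Analysis = 13+12 = 25
ES_Draft manuscript = 13; EF_Draft manuscript = 13+15 = 28
ES_Internal review = max(EF_Analysis=25, EF_Draft manuscript=28) = 28; EF_Internal review = 28+10 = 38
Expected project duration μ = 38 days. Critical path: Data cleaning → Draft manuscript → Internal review.

38 days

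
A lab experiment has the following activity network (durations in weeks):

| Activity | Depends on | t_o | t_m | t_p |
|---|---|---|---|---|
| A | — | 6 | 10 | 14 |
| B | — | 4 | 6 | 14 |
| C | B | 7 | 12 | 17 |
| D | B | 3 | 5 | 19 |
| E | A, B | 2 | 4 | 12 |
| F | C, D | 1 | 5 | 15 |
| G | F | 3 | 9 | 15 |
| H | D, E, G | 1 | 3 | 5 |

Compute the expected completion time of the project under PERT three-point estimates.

te_A = (6 + 4·10 + 14)/6 = 60/6 = 10
te_B = (4 + 4·6 + 14)/6 = 42/6 = 7
te_C = (7 + 4·12 + 17)/6 = 72/6 = 12
te_D = (3 + 4·5 + 19)/6 = 42/6 = 7
te_E = (2 + 4·4 + 12)/6 = 30/6 = 5
te_F = (1 + 4·5 + 15)/6 = 36/6 = 6
te_G = (3 + 4·9 + 15)/6 = 54/6 = 9
te_H = (1 + 4·3 + 5)/6 = 18/6 = 3

Forward pass:
ES_A = 0; EF_A = 10
ES_B = 0; EF_B = 7
ES_C = 7; EF_C = 7+12 = 19
ES_D = 7; EF_D = 7+7 = 14
ES_E = max(EF_A=10, EF_B=7) = 10; EF_E = 10+5 = 15
ES_F = max(EF_C=19, EF_D=14) = 19; EF_F = 19+6 = 25
ES_G = 25; EF_G = 25+9 = 34
ES_H = max(EF_D=14, EF_E=15, EF_G=34) = 34; EF_H = 34+3 = 37
Expected project duration μ = 37 weeks. Critical path: B → C → F → G → H.

37 weeks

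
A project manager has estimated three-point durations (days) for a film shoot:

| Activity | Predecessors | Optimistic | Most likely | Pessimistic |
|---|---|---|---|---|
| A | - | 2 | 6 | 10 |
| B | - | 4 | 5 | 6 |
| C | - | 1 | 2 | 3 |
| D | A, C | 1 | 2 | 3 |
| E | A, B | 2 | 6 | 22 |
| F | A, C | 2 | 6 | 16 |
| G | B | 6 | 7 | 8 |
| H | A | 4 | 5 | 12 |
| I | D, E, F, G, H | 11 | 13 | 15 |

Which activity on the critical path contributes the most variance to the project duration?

te_A = (2 + 4·6 + 10)/6 = 36/6 = 6; σ²_A = ((10−2)/6)² = 1.778
te_B = (4 + 4·5 + 6)/6 = 30/6 = 5; σ²_B = ((6−4)/6)² = 0.111
te_C = (1 + 4·2 + 3)/6 = 12/6 = 2; σ²_C = ((3−1)/6)² = 0.111
te_D = (1 + 4·2 + 3)/6 = 12/6 = 2; σ²_D = ((3−1)/6)² = 0.111
te_E = (2 + 4·6 + 22)/6 = 48/6 = 8; σ²_E = ((22−2)/6)² = 11.111
te_F = (2 + 4·6 + 16)/6 = 42/6 = 7; σ²_F = ((16−2)/6)² = 5.444
te_G = (6 + 4·7 + 8)/6 = 42/6 = 7; σ²_G = ((8−6)/6)² = 0.111
te_H = (4 + 4·5 + 12)/6 = 36/6 = 6; σ²_H = ((12−4)/6)² = 1.778
te_I = (11 + 4·13 + 15)/6 = 78/6 = 13; σ²_I = ((15−11)/6)² = 0.444

Forward pass:
ES_A = 0; EF_A = 6
ES_B = 0; EF_B = 5
ES_C = 0; EF_C = 2
ES_D = max(EF_A=6, EF_C=2) = 6; EF_D = 6+2 = 8
ES_E = max(EF_A=6, EF_B=5) = 6; EF_E = 6+8 = 14
ES_F = max(EF_A=6, EF_C=2) = 6; EF_F = 6+7 = 13
ES_G = 5; EF_G = 5+7 = 12
ES_H = 6; EF_H = 6+6 = 12
ES_I = max(EF_D=8, EF_E=14, EF_F=13, EF_G=12, EF_H=12) = 14; EF_I = 14+13 = 27
Expected project duration μ = 27 days. Critical path: A → E → I.

Variances on critical path: σ²_A=1.778, σ²_E=11.111, σ²_I=0.444.
Largest is σ²_E = 11.111.

E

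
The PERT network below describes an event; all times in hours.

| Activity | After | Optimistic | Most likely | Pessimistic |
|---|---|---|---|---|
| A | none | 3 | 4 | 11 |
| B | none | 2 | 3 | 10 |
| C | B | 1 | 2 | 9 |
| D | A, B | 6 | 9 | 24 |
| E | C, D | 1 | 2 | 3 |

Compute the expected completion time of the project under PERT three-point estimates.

18 hours

te_A = (3 + 4·4 + 11)/6 = 30/6 = 5
te_B = (2 + 4·3 + 10)/6 = 24/6 = 4
te_C = (1 + 4·2 + 9)/6 = 18/6 = 3
te_D = (6 + 4·9 + 24)/6 = 66/6 = 11
te_E = (1 + 4·2 + 3)/6 = 12/6 = 2

Forward pass:
ES_A = 0; EF_A = 5
ES_B = 0; EF_B = 4
ES_C = 4; EF_C = 4+3 = 7
ES_D = max(EF_A=5, EF_B=4) = 5; EF_D = 5+11 = 16
ES_E = max(EF_C=7, EF_D=16) = 16; EF_E = 16+2 = 18
Expected project duration μ = 18 hours. Critical path: A → D → E.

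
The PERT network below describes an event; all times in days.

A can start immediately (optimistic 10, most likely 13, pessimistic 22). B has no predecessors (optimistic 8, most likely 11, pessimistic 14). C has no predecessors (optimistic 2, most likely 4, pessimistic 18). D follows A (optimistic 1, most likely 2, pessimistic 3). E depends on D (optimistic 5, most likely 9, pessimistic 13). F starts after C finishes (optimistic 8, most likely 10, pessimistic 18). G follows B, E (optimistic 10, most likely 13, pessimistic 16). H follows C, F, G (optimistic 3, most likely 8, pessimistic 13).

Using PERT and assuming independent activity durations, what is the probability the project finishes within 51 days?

0.946

te_A = (10 + 4·13 + 22)/6 = 84/6 = 14; σ²_A = ((22−10)/6)² = 4.000
te_B = (8 + 4·11 + 14)/6 = 66/6 = 11; σ²_B = ((14−8)/6)² = 1.000
te_C = (2 + 4·4 + 18)/6 = 36/6 = 6; σ²_C = ((18−2)/6)² = 7.111
te_D = (1 + 4·2 + 3)/6 = 12/6 = 2; σ²_D = ((3−1)/6)² = 0.111
te_E = (5 + 4·9 + 13)/6 = 54/6 = 9; σ²_E = ((13−5)/6)² = 1.778
te_F = (8 + 4·10 + 18)/6 = 66/6 = 11; σ²_F = ((18−8)/6)² = 2.778
te_G = (10 + 4·13 + 16)/6 = 78/6 = 13; σ²_G = ((16−10)/6)² = 1.000
te_H = (3 + 4·8 + 13)/6 = 48/6 = 8; σ²_H = ((13−3)/6)² = 2.778

Forward pass:
ES_A = 0; EF_A = 14
ES_B = 0; EF_B = 11
ES_C = 0; EF_C = 6
ES_D = 14; EF_D = 14+2 = 16
ES_E = 16; EF_E = 16+9 = 25
ES_F = 6; EF_F = 6+11 = 17
ES_G = max(EF_B=11, EF_E=25) = 25; EF_G = 25+13 = 38
ES_H = max(EF_C=6, EF_F=17, EF_G=38) = 38; EF_H = 38+8 = 46
Expected project duration μ = 46 days. Critical path: A → D → E → G → H.

Variance along critical path = 4.000 + 0.111 + 1.778 + 1.000 + 2.778 = 9.667; σ = √9.667 = 3.109 days.
Z = (51 − 46) / 3.109 = 1.608
P(T ≤ 51) = Φ(1.608) ≈ 0.946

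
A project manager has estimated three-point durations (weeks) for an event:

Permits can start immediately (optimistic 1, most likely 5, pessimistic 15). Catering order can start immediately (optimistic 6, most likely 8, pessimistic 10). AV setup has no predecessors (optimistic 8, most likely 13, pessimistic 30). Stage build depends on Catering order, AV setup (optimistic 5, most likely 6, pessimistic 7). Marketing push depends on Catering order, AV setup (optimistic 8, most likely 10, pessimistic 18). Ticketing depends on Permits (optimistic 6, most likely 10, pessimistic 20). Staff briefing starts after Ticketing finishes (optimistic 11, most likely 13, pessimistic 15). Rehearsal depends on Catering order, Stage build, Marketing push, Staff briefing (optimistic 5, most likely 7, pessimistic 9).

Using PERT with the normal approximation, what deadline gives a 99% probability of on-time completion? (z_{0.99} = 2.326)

te_Permits = (1 + 4·5 + 15)/6 = 36/6 = 6; σ²_Permits = ((15−1)/6)² = 5.444
te_Catering order = (6 + 4·8 + 10)/6 = 48/6 = 8; σ²_Catering order = ((10−6)/6)² = 0.444
te_AV setup = (8 + 4·13 + 30)/6 = 90/6 = 15; σ²_AV setup = ((30−8)/6)² = 13.444
te_Stage build = (5 + 4·6 + 7)/6 = 36/6 = 6; σ²_Stage build = ((7−5)/6)² = 0.111
te_Marketing push = (8 + 4·10 + 18)/6 = 66/6 = 11; σ²_Marketing push = ((18−8)/6)² = 2.778
te_Ticketing = (6 + 4·10 + 20)/6 = 66/6 = 11; σ²_Ticketing = ((20−6)/6)² = 5.444
te_Staff briefing = (11 + 4·13 + 15)/6 = 78/6 = 13; σ²_Staff briefing = ((15−11)/6)² = 0.444
te_Rehearsal = (5 + 4·7 + 9)/6 = 42/6 = 7; σ²_Rehearsal = ((9−5)/6)² = 0.444

Forward pass:
ES_Permits = 0; EF_Permits = 6
ES_Catering order = 0; EF_Catering order = 8
ES_AV setup = 0; EF_AV setup = 15
ES_Stage build = max(EF_Catering order=8, EF_AV setup=15) = 15; EF_Stage build = 15+6 = 21
ES_Marketing push = max(EF_Catering order=8, EF_AV setup=15) = 15; EF_Marketing push = 15+11 = 26
ES_Ticketing = 6; EF_Ticketing = 6+11 = 17
ES_Staff briefing = 17; EF_Staff briefing = 17+13 = 30
ES_Rehearsal = max(EF_Catering order=8, EF_Stage build=21, EF_Marketing push=26, EF_Staff briefing=30) = 30; EF_Rehearsal = 30+7 = 37
Expected project duration μ = 37 weeks. Critical path: Permits → Ticketing → Staff briefing → Rehearsal.

Variance along critical path = 5.444 + 5.444 + 0.444 + 0.444 = 11.778; σ = 3.432 weeks.
D = μ + z·σ = 37 + 2.326·3.432 = 45.0 weeks

45.0 weeks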